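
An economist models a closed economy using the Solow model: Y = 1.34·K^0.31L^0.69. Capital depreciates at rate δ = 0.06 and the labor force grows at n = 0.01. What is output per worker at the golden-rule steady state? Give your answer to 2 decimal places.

y_gold ≈ 2.98

The effective depreciation rate is n + δ = 0.01 + 0.06 = 0.07.
At the golden rule the marginal product of capital equals n+δ: 0.31·1.34·k^(0.31−1) = 0.07. Solving, k_gold = (0.31·1.34/0.07)^(1/0.69) ≈ 13.2076.
Output: y_gold = 1.34·k_gold^0.31 = 1.34·13.2076^0.31 ≈ 2.9824.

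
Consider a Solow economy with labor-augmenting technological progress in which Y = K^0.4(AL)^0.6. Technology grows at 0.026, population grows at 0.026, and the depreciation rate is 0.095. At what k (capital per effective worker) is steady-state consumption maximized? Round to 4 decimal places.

Capital per effective worker breaks even when investment replaces (n + g + δ)·k; here n + g + δ = 0.147.
Setting f'(k) = n+g+δ gives 0.4·k^(0.4−1) = 0.147, hence k_gold = (0.4/0.147)^(1/0.6) ≈ 5.3036.

k_gold ≈ 5.3036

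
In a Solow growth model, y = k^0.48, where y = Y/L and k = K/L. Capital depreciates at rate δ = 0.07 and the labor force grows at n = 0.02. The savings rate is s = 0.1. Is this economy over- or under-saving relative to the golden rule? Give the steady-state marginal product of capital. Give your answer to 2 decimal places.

under-saving; MPK ≈ 0.43

Capital per worker breaks even when investment replaces (n + δ)·k; here n + δ = 0.09.
Steady-state k*: s·k^0.48 = 0.09·k gives k* = (0.1/0.09)^(1/0.52) ≈ 1.2246.
MPK = 0.48·1.2246^(-0.52) ≈ 0.4320.
MPK > n+δ = 0.09, so the economy is dynamically efficient (under-saving).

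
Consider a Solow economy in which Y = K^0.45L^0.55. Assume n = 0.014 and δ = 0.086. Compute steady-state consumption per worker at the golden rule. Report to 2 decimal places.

c_gold ≈ 1.88

The effective depreciation rate is n + δ = 0.014 + 0.086 = 0.1.
Maximizing c = f(k) − (n+δ)·k gives f'(k) = n+δ, i.e. 0.45·k^(0.45−1) = 0.1, so k_gold = (0.45/0.1)^(1/0.55) ≈ 15.4049.
y_gold = 15.4049^0.45 ≈ 3.4233.
c_gold = y_gold − (n+δ)·k_gold = 3.4233 − 0.1·15.4049 ≈ 1.8828.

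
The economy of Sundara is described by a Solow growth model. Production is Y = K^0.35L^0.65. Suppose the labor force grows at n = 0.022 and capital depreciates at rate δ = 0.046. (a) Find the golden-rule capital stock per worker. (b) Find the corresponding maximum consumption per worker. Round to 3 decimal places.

n + δ = 0.022 + 0.046 = 0.068.
Maximizing c = f(k) − (n+δ)·k gives f'(k) = n+δ, i.e. 0.35·k^(0.35−1) = 0.068, so k_gold = (0.35/0.068)^(1/0.65) ≈ 12.4367.
y_gold = 12.4367^0.35 ≈ 2.4163; c_gold = y_gold − 0.068·k_gold ≈ 1.5706.

(a) k_gold ≈ 12.437; (b) c_gold ≈ 1.571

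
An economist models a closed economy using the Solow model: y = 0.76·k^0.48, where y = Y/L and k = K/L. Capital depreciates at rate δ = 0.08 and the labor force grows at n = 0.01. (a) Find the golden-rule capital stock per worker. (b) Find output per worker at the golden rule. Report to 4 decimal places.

n + δ = 0.01 + 0.08 = 0.09.
Maximizing c = f(k) − (n+δ)·k gives f'(k) = n+δ, i.e. 0.48·0.76·k^(0.48−1) = 0.09, so k_gold = (0.48·0.76/0.09)^(1/0.52) ≈ 14.7526.
y_gold = 0.76·14.7526^0.48 ≈ 2.7661.

(a) k_gold ≈ 14.7526; (b) y_gold ≈ 2.7661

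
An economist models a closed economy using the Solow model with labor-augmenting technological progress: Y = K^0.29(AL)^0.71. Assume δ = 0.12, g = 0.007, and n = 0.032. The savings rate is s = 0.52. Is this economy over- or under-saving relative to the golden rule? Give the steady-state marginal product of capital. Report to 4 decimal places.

over-saving; MPK ≈ 0.0887

Break-even investment rate: n + g + δ = 0.032 + 0.007 + 0.12 = 0.159.
Steady-state k*: s·k^0.29 = 0.159·k gives k* = (0.52/0.159)^(1/0.71) ≈ 5.3064.
MPK = 0.29·5.3064^(-0.71) ≈ 0.0887.
MPK < n+g+δ = 0.159, so the economy is dynamically inefficient (over-saving).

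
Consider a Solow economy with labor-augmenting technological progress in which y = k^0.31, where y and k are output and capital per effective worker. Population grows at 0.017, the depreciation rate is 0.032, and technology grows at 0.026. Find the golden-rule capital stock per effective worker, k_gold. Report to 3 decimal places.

The effective depreciation rate is n + g + δ = 0.017 + 0.026 + 0.032 = 0.075.
Golden rule sets MPK = n+g+δ: 0.31·k^(0.31−1) = 0.075, so k_gold = (0.31/0.075)^(1/0.69) ≈ 7.8197.

k_gold ≈ 7.820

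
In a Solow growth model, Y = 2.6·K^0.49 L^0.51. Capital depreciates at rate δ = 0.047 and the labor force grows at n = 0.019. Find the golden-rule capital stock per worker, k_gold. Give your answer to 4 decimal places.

The effective depreciation rate is n + δ = 0.019 + 0.047 = 0.066.
Maximizing c = f(k) − (n+δ)·k gives f'(k) = n+δ, i.e. 0.49·2.6·k^(0.49−1) = 0.066, so k_gold = (0.49·2.6/0.066)^(1/0.51) ≈ 331.7679.

k_gold ≈ 331.7679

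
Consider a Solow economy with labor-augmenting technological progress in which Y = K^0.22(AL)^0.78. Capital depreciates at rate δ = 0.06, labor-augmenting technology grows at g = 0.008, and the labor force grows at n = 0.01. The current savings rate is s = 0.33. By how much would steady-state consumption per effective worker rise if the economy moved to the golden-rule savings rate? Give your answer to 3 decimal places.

The effective depreciation rate is n + g + δ = 0.01 + 0.008 + 0.06 = 0.078.
Current steady state (s = 0.33): k* = (0.33/0.078)^(1/0.78) ≈ 6.3548, y* = 6.3548^0.22 ≈ 1.5020, c* = (1−0.33)·1.5020 ≈ 1.0064.
Setting f'(k) = n+g+δ gives 0.22·k^(0.22−1) = 0.078, hence k_gold = (0.22/0.078)^(1/0.78) ≈ 3.7787.
y_gold = 3.7787^0.22 ≈ 1.3397, c_gold = y_gold − 0.078·k_gold ≈ 1.0450.
Gain: Δc = 1.0450 − 1.0064 ≈ 0.0386.

Δc ≈ 0.039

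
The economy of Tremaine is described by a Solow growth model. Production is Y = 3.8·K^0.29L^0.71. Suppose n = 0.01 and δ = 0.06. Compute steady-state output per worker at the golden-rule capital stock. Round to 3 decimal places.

Capital per worker breaks even when investment replaces (n + δ)·k; here n + δ = 0.07.
Setting f'(k) = n+δ gives 0.29·3.8·k^(0.29−1) = 0.07, hence k_gold = (0.29·3.8/0.07)^(1/0.71) ≈ 48.5326.
Output: y_gold = 3.8·k_gold^0.29 = 3.8·48.5326^0.29 ≈ 11.7148.

y_gold ≈ 11.715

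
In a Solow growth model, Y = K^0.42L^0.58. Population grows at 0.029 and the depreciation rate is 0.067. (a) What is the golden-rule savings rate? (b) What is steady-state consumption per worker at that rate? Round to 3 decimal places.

The effective depreciation rate is n + δ = 0.029 + 0.067 = 0.096.
For Cobb-Douglas, s_gold equals capital's share: s_gold = 0.42.
Golden rule sets MPK = n+δ: 0.42·k^(0.42−1) = 0.096, so k_gold = (0.42/0.096)^(1/0.58) ≈ 12.7390.
y_gold = 12.7390^0.42 ≈ 2.9118; c_gold = (1−0.42)·y_gold ≈ 1.6888.

(a) s_gold = 0.420; (b) c_gold ≈ 1.689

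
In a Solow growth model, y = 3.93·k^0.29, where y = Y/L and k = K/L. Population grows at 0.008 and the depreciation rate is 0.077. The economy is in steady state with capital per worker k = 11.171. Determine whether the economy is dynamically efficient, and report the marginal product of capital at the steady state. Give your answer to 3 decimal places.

dynamically efficient; MPK ≈ 0.205

The effective depreciation rate is n + δ = 0.008 + 0.077 = 0.085.
MPK = 0.29·3.93·k^(0.29−1) = 0.29·3.93·11.171^(-0.71) ≈ 0.2054.
MPK > 0.085, so the economy is dynamically efficient (under-saving).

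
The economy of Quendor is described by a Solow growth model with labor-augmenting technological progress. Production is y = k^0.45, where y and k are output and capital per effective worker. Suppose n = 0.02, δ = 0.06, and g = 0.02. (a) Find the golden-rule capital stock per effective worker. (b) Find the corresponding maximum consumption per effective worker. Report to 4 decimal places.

n + g + δ = 0.02 + 0.02 + 0.06 = 0.1.
At the golden rule the marginal product of capital equals n+g+δ: 0.45·k^(0.45−1) = 0.1. Solving, k_gold = (0.45/0.1)^(1/0.55) ≈ 15.4049.
y_gold = 15.4049^0.45 ≈ 3.4233; c_gold = y_gold − 0.1·k_gold ≈ 1.8828.

(a) k_gold ≈ 15.4049; (b) c_gold ≈ 1.8828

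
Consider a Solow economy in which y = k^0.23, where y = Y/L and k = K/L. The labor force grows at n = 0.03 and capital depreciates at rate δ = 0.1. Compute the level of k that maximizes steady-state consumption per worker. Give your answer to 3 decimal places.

k_gold ≈ 2.098

The effective depreciation rate is n + δ = 0.03 + 0.1 = 0.13.
Maximizing c = f(k) − (n+δ)·k gives f'(k) = n+δ, i.e. 0.23·k^(0.23−1) = 0.13, so k_gold = (0.23/0.13)^(1/0.77) ≈ 2.0980.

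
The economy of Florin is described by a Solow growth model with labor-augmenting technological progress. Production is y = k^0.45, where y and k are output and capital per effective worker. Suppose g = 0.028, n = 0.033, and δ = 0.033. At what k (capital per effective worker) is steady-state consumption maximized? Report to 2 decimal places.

k_gold ≈ 17.24

n + g + δ = 0.033 + 0.028 + 0.033 = 0.094.
Setting f'(k) = n+g+δ gives 0.45·k^(0.45−1) = 0.094, hence k_gold = (0.45/0.094)^(1/0.55) ≈ 17.2392.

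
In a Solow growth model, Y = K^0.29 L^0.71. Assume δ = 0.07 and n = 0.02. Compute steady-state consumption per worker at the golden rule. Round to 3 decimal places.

c_gold ≈ 1.145

The effective depreciation rate is n + δ = 0.02 + 0.07 = 0.09.
Setting f'(k) = n+δ gives 0.29·k^(0.29−1) = 0.09, hence k_gold = (0.29/0.09)^(1/0.71) ≈ 5.1965.
y_gold = 5.1965^0.29 ≈ 1.6127.
c_gold = y_gold − (n+δ)·k_gold = 1.6127 − 0.09·5.1965 ≈ 1.1450.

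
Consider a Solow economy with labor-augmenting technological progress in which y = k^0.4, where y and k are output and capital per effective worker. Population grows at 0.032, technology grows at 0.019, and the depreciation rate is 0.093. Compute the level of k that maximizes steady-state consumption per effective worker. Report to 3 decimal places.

k_gold ≈ 5.489

n + g + δ = 0.032 + 0.019 + 0.093 = 0.144.
Golden rule sets MPK = n+g+δ: 0.4·k^(0.4−1) = 0.144, so k_gold = (0.4/0.144)^(1/0.6) ≈ 5.4890.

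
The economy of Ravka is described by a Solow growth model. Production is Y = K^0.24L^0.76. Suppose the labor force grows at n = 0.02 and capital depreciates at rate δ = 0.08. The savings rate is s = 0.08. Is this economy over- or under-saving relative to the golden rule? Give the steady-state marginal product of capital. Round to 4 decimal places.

Break-even investment rate: n + δ = 0.02 + 0.08 = 0.1.
Steady-state k*: s·k^0.24 = 0.1·k gives k* = (0.08/0.1)^(1/0.76) ≈ 0.7456.
MPK = 0.24·0.7456^(-0.76) ≈ 0.3000.
MPK > n+δ = 0.1, so the economy is dynamically efficient (under-saving).

under-saving; MPK ≈ 0.3000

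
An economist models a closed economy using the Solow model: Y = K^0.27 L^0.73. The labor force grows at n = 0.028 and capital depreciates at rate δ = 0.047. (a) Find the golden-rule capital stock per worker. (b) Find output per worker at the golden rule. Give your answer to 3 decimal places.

(a) k_gold ≈ 5.782; (b) y_gold ≈ 1.606

The effective depreciation rate is n + δ = 0.028 + 0.047 = 0.075.
Maximizing c = f(k) − (n+δ)·k gives f'(k) = n+δ, i.e. 0.27·k^(0.27−1) = 0.075, so k_gold = (0.27/0.075)^(1/0.73) ≈ 5.7817.
y_gold = 5.7817^0.27 ≈ 1.6060.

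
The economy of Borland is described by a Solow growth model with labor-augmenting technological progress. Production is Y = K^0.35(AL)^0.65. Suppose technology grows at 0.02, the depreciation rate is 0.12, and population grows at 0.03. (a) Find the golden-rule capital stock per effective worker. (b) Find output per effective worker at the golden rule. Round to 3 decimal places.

The effective depreciation rate is n + g + δ = 0.03 + 0.02 + 0.12 = 0.17.
At the golden rule the marginal product of capital equals n+g+δ: 0.35·k^(0.35−1) = 0.17. Solving, k_gold = (0.35/0.17)^(1/0.65) ≈ 3.0373.
y_gold = 3.0373^0.35 ≈ 1.4753.

(a) k_gold ≈ 3.037; (b) y_gold ≈ 1.475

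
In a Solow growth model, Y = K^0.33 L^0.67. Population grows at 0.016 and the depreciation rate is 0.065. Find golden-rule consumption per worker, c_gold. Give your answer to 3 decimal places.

The effective depreciation rate is n + δ = 0.016 + 0.065 = 0.081.
Golden rule sets MPK = n+δ: 0.33·k^(0.33−1) = 0.081, so k_gold = (0.33/0.081)^(1/0.67) ≈ 8.1375.
y_gold = 8.1375^0.33 ≈ 1.9974.
c_gold = y_gold − (n+δ)·k_gold = 1.9974 − 0.081·8.1375 ≈ 1.3382.

c_gold ≈ 1.338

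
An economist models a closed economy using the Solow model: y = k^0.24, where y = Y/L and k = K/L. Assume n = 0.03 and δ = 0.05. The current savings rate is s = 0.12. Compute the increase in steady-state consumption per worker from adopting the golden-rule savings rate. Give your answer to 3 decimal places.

The effective depreciation rate is n + δ = 0.03 + 0.05 = 0.08.
Current steady state (s = 0.12): k* = (0.12/0.08)^(1/0.76) ≈ 1.7049, y* = 1.7049^0.24 ≈ 1.1366, c* = (1−0.12)·1.1366 ≈ 1.0002.
Setting f'(k) = n+δ gives 0.24·k^(0.24−1) = 0.08, hence k_gold = (0.24/0.08)^(1/0.76) ≈ 4.2442.
y_gold = 4.2442^0.24 ≈ 1.4147, c_gold = y_gold − 0.08·k_gold ≈ 1.0752.
Gain: Δc = 1.0752 − 1.0002 ≈ 0.0750.

Δc ≈ 0.075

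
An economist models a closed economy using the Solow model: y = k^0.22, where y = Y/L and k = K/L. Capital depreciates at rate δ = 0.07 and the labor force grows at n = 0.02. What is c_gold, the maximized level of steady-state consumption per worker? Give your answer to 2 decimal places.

c_gold ≈ 1.00

The effective depreciation rate is n + δ = 0.02 + 0.07 = 0.09.
Golden rule sets MPK = n+δ: 0.22·k^(0.22−1) = 0.09, so k_gold = (0.22/0.09)^(1/0.78) ≈ 3.1453.
y_gold = 3.1453^0.22 ≈ 1.2867.
c_gold = y_gold − (n+δ)·k_gold = 1.2867 − 0.09·3.1453 ≈ 1.0036.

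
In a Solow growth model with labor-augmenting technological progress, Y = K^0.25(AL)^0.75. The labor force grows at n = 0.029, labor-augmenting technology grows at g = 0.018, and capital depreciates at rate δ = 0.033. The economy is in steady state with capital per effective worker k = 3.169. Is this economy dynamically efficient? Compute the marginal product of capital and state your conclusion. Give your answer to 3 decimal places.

dynamically efficient; MPK ≈ 0.105

n + g + δ = 0.029 + 0.018 + 0.033 = 0.08.
MPK = 0.25·k^(0.25−1) = 0.25·3.169^(-0.75) ≈ 0.1053.
MPK > 0.08, so the economy is dynamically efficient (under-saving).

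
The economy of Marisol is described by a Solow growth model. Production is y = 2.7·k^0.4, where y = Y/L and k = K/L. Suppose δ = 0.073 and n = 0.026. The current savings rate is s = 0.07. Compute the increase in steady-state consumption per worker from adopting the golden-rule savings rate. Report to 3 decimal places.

Δc ≈ 4.104

The effective depreciation rate is n + δ = 0.026 + 0.073 = 0.099.
Current steady state (s = 0.07): k* = (0.07·2.7/0.099)^(1/0.6) ≈ 2.9379, y* = 2.7·2.9379^0.4 ≈ 4.1551, c* = (1−0.07)·4.1551 ≈ 3.8642.
Maximizing c = f(k) − (n+δ)·k gives f'(k) = n+δ, i.e. 0.4·2.7·k^(0.4−1) = 0.099, so k_gold = (0.4·2.7/0.099)^(1/0.6) ≈ 53.6596.
y_gold = 2.7·53.6596^0.4 ≈ 13.2808, c_gold = y_gold − 0.099·k_gold ≈ 7.9685.
Gain: Δc = 7.9685 − 3.8642 ≈ 4.1042.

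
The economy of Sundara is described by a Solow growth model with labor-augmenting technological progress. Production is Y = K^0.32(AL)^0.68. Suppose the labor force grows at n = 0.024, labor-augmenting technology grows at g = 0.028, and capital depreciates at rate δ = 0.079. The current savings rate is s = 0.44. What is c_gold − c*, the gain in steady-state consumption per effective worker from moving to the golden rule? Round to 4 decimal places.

Δc ≈ 0.0449

Capital per effective worker breaks even when investment replaces (n + g + δ)·k; here n + g + δ = 0.131.
Current steady state (s = 0.44): k* = (0.44/0.131)^(1/0.68) ≈ 5.9401, y* = 5.9401^0.32 ≈ 1.7685, c* = (1−0.44)·1.7685 ≈ 0.9904.
Setting f'(k) = n+g+δ gives 0.32·k^(0.32−1) = 0.131, hence k_gold = (0.32/0.131)^(1/0.68) ≈ 3.7189.
y_gold = 3.7189^0.32 ≈ 1.5224, c_gold = y_gold − 0.131·k_gold ≈ 1.0352.
Gain: Δc = 1.0352 − 0.9904 ≈ 0.0449.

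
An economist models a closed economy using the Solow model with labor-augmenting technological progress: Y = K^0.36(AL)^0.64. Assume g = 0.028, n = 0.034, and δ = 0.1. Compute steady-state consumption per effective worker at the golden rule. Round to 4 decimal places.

Capital per effective worker breaks even when investment replaces (n + g + δ)·k; here n + g + δ = 0.162.
At the golden rule the marginal product of capital equals n+g+δ: 0.36·k^(0.36−1) = 0.162. Solving, k_gold = (0.36/0.162)^(1/0.64) ≈ 3.4822.
y_gold = 3.4822^0.36 ≈ 1.5670.
c_gold = y_gold − (n+g+δ)·k_gold = 1.5670 − 0.162·3.4822 ≈ 1.0029.

c_gold ≈ 1.0029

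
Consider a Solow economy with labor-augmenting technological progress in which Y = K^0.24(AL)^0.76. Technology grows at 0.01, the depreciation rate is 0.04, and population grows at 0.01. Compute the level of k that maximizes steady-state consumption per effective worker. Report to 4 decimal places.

k_gold ≈ 6.1970

Capital per effective worker breaks even when investment replaces (n + g + δ)·k; here n + g + δ = 0.06.
Maximizing c = f(k) − (n+g+δ)·k gives f'(k) = n+g+δ, i.e. 0.24·k^(0.24−1) = 0.06, so k_gold = (0.24/0.06)^(1/0.76) ≈ 6.1970.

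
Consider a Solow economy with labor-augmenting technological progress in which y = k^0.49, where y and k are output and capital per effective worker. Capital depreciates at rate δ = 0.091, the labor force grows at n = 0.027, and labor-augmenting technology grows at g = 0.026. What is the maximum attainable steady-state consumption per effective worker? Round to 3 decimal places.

The effective depreciation rate is n + g + δ = 0.027 + 0.026 + 0.091 = 0.144.
At the golden rule the marginal product of capital equals n+g+δ: 0.49·k^(0.49−1) = 0.144. Solving, k_gold = (0.49/0.144)^(1/0.51) ≈ 11.0360.
y_gold = 11.0360^0.49 ≈ 3.2432.
c_gold = y_gold − (n+g+δ)·k_gold = 3.2432 − 0.144·11.0360 ≈ 1.6540.

c_gold ≈ 1.654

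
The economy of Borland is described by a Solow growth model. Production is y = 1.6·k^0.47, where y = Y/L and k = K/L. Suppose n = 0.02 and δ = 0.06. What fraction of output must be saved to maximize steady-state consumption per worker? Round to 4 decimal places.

s_gold = 0.4700

n + δ = 0.02 + 0.06 = 0.08.
At the golden rule MPK = n+δ, and in any Cobb-Douglas steady state s = (n+δ)·k/y = MPK·k/y = capital's share 0.47.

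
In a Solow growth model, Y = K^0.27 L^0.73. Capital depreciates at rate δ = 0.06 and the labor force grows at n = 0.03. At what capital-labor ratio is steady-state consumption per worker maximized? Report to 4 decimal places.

k_gold ≈ 4.5039

Capital per worker breaks even when investment replaces (n + δ)·k; here n + δ = 0.09.
Setting f'(k) = n+δ gives 0.27·k^(0.27−1) = 0.09, hence k_gold = (0.27/0.09)^(1/0.73) ≈ 4.5039.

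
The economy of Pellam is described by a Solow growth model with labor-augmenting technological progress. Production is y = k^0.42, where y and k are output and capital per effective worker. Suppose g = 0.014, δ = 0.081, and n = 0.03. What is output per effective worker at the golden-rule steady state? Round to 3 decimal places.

n + g + δ = 0.03 + 0.014 + 0.081 = 0.125.
Maximizing c = f(k) − (n+g+δ)·k gives f'(k) = n+g+δ, i.e. 0.42·k^(0.42−1) = 0.125, so k_gold = (0.42/0.125)^(1/0.58) ≈ 8.0813.
Output: y_gold = k_gold^0.42 = 8.0813^0.42 ≈ 2.4052.

y_gold ≈ 2.405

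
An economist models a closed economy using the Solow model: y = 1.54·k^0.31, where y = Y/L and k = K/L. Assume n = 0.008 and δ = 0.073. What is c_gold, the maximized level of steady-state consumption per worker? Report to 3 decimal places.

c_gold ≈ 2.358

The effective depreciation rate is n + δ = 0.008 + 0.073 = 0.081.
Setting f'(k) = n+δ gives 0.31·1.54·k^(0.31−1) = 0.081, hence k_gold = (0.31·1.54/0.081)^(1/0.69) ≈ 13.0773.
y_gold = 1.54·13.0773^0.31 ≈ 3.4170.
c_gold = y_gold − (n+δ)·k_gold = 3.4170 − 0.081·13.0773 ≈ 2.3577.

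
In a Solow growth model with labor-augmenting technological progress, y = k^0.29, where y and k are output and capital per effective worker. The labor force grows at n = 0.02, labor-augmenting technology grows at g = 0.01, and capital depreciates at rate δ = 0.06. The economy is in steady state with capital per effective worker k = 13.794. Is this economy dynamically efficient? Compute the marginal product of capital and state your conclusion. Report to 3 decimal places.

dynamically inefficient; MPK ≈ 0.045

The effective depreciation rate is n + g + δ = 0.02 + 0.01 + 0.06 = 0.09.
MPK = 0.29·k^(0.29−1) = 0.29·13.794^(-0.71) ≈ 0.0450.
MPK < 0.09, so the economy is dynamically inefficient (over-saving).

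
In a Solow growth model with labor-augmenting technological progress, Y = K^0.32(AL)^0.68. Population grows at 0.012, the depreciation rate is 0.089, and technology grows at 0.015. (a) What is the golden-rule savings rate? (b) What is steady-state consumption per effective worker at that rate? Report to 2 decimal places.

The effective depreciation rate is n + g + δ = 0.012 + 0.015 + 0.089 = 0.116.
For Cobb-Douglas, s_gold equals capital's share: s_gold = 0.32.
Golden rule sets MPK = n+g+δ: 0.32·k^(0.32−1) = 0.116, so k_gold = (0.32/0.116)^(1/0.68) ≈ 4.4471.
y_gold = 4.4471^0.32 ≈ 1.6121; c_gold = (1−0.32)·y_gold ≈ 1.0962.

(a) s_gold = 0.32; (b) c_gold ≈ 1.10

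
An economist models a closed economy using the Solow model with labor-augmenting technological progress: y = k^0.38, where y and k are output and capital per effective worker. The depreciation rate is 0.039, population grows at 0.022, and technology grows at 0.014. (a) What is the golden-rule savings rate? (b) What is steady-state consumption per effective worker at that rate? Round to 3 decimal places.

The effective depreciation rate is n + g + δ = 0.022 + 0.014 + 0.039 = 0.075.
For Cobb-Douglas, s_gold equals capital's share: s_gold = 0.38.
Golden rule sets MPK = n+g+δ: 0.38·k^(0.38−1) = 0.075, so k_gold = (0.38/0.075)^(1/0.62) ≈ 13.6977.
y_gold = 13.6977^0.38 ≈ 2.7035; c_gold = (1−0.38)·y_gold ≈ 1.6762.

(a) s_gold = 0.380; (b) c_gold ≈ 1.676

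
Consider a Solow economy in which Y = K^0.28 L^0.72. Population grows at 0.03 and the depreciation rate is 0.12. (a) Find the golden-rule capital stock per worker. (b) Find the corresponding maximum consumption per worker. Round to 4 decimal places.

Capital per worker breaks even when investment replaces (n + δ)·k; here n + δ = 0.15.
Golden rule sets MPK = n+δ: 0.28·k^(0.28−1) = 0.15, so k_gold = (0.28/0.15)^(1/0.72) ≈ 2.3795.
y_gold = 2.3795^0.28 ≈ 1.2747; c_gold = y_gold − 0.15·k_gold ≈ 0.9178.

(a) k_gold ≈ 2.3795; (b) c_gold ≈ 0.9178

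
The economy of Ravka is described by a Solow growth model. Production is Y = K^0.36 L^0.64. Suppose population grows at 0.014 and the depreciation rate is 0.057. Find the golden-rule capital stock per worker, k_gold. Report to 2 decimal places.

Capital per worker breaks even when investment replaces (n + δ)·k; here n + δ = 0.071.
Golden rule sets MPK = n+δ: 0.36·k^(0.36−1) = 0.071, so k_gold = (0.36/0.071)^(1/0.64) ≈ 12.6366.

k_gold ≈ 12.64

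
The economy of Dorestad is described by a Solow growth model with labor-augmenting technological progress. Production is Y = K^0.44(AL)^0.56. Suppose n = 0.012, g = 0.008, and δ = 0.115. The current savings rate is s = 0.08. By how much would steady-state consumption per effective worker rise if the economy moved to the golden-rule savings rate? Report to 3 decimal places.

Δc ≈ 0.807

The effective depreciation rate is n + g + δ = 0.012 + 0.008 + 0.115 = 0.135.
Current steady state (s = 0.08): k* = (0.08/0.135)^(1/0.56) ≈ 0.3928, y* = 0.3928^0.44 ≈ 0.6629, c* = (1−0.08)·0.6629 ≈ 0.6099.
Golden rule sets MPK = n+g+δ: 0.44·k^(0.44−1) = 0.135, so k_gold = (0.44/0.135)^(1/0.56) ≈ 8.2468.
y_gold = 8.2468^0.44 ≈ 2.5303, c_gold = y_gold − 0.135·k_gold ≈ 1.4169.
Gain: Δc = 1.4169 − 0.6099 ≈ 0.8071.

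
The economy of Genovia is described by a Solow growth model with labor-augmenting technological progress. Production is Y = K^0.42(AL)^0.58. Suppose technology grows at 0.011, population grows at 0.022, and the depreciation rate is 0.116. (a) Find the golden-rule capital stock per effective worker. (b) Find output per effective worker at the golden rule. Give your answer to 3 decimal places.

(a) k_gold ≈ 5.970; (b) y_gold ≈ 2.118

Capital per effective worker breaks even when investment replaces (n + g + δ)·k; here n + g + δ = 0.149.
Maximizing c = f(k) − (n+g+δ)·k gives f'(k) = n+g+δ, i.e. 0.42·k^(0.42−1) = 0.149, so k_gold = (0.42/0.149)^(1/0.58) ≈ 5.9700.
y_gold = 5.9700^0.42 ≈ 2.1179.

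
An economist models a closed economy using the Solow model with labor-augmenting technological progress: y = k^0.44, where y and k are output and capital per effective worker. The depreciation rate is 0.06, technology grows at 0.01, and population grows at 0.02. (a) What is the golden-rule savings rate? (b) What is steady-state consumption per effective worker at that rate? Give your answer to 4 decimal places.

The effective depreciation rate is n + g + δ = 0.02 + 0.01 + 0.06 = 0.09.
For Cobb-Douglas, s_gold equals capital's share: s_gold = 0.44.
Golden rule sets MPK = n+g+δ: 0.44·k^(0.44−1) = 0.09, so k_gold = (0.44/0.09)^(1/0.56) ≈ 17.0111.
y_gold = 17.0111^0.44 ≈ 3.4795; c_gold = (1−0.44)·y_gold ≈ 1.9485.

(a) s_gold = 0.4400; (b) c_gold ≈ 1.9485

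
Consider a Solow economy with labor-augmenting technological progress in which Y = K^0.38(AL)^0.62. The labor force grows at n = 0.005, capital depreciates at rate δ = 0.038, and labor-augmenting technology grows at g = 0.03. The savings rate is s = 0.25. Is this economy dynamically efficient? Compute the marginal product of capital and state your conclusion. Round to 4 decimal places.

dynamically efficient; MPK ≈ 0.1110

n + g + δ = 0.005 + 0.03 + 0.038 = 0.073.
Steady-state k*: s·k^0.38 = 0.073·k gives k* = (0.25/0.073)^(1/0.62) ≈ 7.2826.
MPK = 0.38·7.2826^(-0.62) ≈ 0.1110.
MPK > n+g+δ = 0.073, so the economy is dynamically efficient (under-saving).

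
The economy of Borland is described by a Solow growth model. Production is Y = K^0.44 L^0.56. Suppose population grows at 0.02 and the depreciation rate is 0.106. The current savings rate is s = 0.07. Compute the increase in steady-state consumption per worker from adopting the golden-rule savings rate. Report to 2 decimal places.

Δc ≈ 0.91

n + δ = 0.02 + 0.106 = 0.126.
Current steady state (s = 0.07): k* = (0.07/0.126)^(1/0.56) ≈ 0.3501, y* = 0.3501^0.44 ≈ 0.6301, c* = (1−0.07)·0.6301 ≈ 0.5860.
At the golden rule the marginal product of capital equals n+δ: 0.44·k^(0.44−1) = 0.126. Solving, k_gold = (0.44/0.126)^(1/0.56) ≈ 9.3280.
y_gold = 9.3280^0.44 ≈ 2.6712, c_gold = y_gold − 0.126·k_gold ≈ 1.4959.
Gain: Δc = 1.4959 − 0.5860 ≈ 0.9099.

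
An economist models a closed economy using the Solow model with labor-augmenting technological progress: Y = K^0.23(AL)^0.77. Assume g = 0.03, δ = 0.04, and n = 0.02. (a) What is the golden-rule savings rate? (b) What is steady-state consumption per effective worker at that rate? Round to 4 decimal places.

(a) s_gold = 0.2300; (b) c_gold ≈ 1.0191

n + g + δ = 0.02 + 0.03 + 0.04 = 0.09.
For Cobb-Douglas, s_gold equals capital's share: s_gold = 0.23.
Maximizing c = f(k) − (n+g+δ)·k gives f'(k) = n+g+δ, i.e. 0.23·k^(0.23−1) = 0.09, so k_gold = (0.23/0.09)^(1/0.77) ≈ 3.3822.
y_gold = 3.3822^0.23 ≈ 1.3235; c_gold = (1−0.23)·y_gold ≈ 1.0191.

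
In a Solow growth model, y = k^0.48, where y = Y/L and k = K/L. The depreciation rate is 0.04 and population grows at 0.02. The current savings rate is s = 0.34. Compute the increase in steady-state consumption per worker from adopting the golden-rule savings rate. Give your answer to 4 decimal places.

The effective depreciation rate is n + δ = 0.02 + 0.04 = 0.06.
Current steady state (s = 0.34): k* = (0.34/0.06)^(1/0.52) ≈ 28.1000, y* = 28.1000^0.48 ≈ 4.9588, c* = (1−0.34)·4.9588 ≈ 3.2728.
At the golden rule the marginal product of capital equals n+δ: 0.48·k^(0.48−1) = 0.06. Solving, k_gold = (0.48/0.06)^(1/0.52) ≈ 54.5395.
y_gold = 54.5395^0.48 ≈ 6.8174, c_gold = y_gold − 0.06·k_gold ≈ 3.5451.
Gain: Δc = 3.5451 − 3.2728 ≈ 0.2722.

Δc ≈ 0.2722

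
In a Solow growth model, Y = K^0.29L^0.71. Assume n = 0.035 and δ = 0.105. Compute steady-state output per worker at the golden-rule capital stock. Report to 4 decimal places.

n + δ = 0.035 + 0.105 = 0.14.
Setting f'(k) = n+δ gives 0.29·k^(0.29−1) = 0.14, hence k_gold = (0.29/0.14)^(1/0.71) ≈ 2.7890.
Output: y_gold = k_gold^0.29 = 2.7890^0.29 ≈ 1.3464.

y_gold ≈ 1.3464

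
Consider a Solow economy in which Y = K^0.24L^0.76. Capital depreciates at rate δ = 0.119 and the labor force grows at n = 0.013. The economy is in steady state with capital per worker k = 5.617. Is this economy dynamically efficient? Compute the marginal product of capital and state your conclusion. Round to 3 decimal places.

dynamically inefficient; MPK ≈ 0.065

n + δ = 0.013 + 0.119 = 0.132.
MPK = 0.24·k^(0.24−1) = 0.24·5.617^(-0.76) ≈ 0.0647.
MPK < 0.132, so the economy is dynamically inefficient (over-saving).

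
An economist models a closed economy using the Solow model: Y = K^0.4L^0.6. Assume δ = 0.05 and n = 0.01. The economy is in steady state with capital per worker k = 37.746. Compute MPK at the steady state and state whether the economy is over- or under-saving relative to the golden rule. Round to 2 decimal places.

Capital per worker breaks even when investment replaces (n + δ)·k; here n + δ = 0.06.
MPK = 0.4·k^(0.4−1) = 0.4·37.746^(-0.6) ≈ 0.0453.
MPK < 0.06, so the economy is dynamically inefficient (over-saving).

over-saving; MPK ≈ 0.05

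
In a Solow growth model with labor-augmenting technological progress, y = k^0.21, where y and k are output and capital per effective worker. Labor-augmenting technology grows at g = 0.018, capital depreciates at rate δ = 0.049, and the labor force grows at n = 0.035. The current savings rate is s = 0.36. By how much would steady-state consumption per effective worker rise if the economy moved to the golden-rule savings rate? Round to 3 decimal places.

The effective depreciation rate is n + g + δ = 0.035 + 0.018 + 0.049 = 0.102.
Current steady state (s = 0.36): k* = (0.36/0.102)^(1/0.79) ≈ 4.9351, y* = 4.9351^0.21 ≈ 1.3983, c* = (1−0.36)·1.3983 ≈ 0.8949.
Maximizing c = f(k) − (n+g+δ)·k gives f'(k) = n+g+δ, i.e. 0.21·k^(0.21−1) = 0.102, so k_gold = (0.21/0.102)^(1/0.79) ≈ 2.4945.
y_gold = 2.4945^0.21 ≈ 1.2116, c_gold = y_gold − 0.102·k_gold ≈ 0.9572.
Gain: Δc = 0.9572 − 0.8949 ≈ 0.0623.

Δc ≈ 0.062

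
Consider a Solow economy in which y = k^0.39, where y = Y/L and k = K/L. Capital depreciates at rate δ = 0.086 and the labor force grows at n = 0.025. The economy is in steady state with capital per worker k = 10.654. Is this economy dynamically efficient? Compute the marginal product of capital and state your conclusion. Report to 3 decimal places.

Break-even investment rate: n + δ = 0.025 + 0.086 = 0.111.
MPK = 0.39·k^(0.39−1) = 0.39·10.654^(-0.61) ≈ 0.0921.
MPK < 0.111, so the economy is dynamically inefficient (over-saving).

dynamically inefficient; MPK ≈ 0.092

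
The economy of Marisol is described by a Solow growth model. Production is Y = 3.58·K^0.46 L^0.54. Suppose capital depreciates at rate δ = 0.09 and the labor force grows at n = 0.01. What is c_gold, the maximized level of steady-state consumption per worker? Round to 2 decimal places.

The effective depreciation rate is n + δ = 0.01 + 0.09 = 0.1.
Maximizing c = f(k) − (n+δ)·k gives f'(k) = n+δ, i.e. 0.46·3.58·k^(0.46−1) = 0.1, so k_gold = (0.46·3.58/0.1)^(1/0.54) ≈ 179.0765.
y_gold = 3.58·179.0765^0.46 ≈ 38.9297.
c_gold = y_gold − (n+δ)·k_gold = 38.9297 − 0.1·179.0765 ≈ 21.0220.

c_gold ≈ 21.02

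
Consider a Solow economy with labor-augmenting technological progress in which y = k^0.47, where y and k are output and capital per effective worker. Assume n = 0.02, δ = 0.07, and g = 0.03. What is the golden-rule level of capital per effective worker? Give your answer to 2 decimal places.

k_gold ≈ 13.14

n + g + δ = 0.02 + 0.03 + 0.07 = 0.12.
Golden rule sets MPK = n+g+δ: 0.47·k^(0.47−1) = 0.12, so k_gold = (0.47/0.12)^(1/0.53) ≈ 13.1435.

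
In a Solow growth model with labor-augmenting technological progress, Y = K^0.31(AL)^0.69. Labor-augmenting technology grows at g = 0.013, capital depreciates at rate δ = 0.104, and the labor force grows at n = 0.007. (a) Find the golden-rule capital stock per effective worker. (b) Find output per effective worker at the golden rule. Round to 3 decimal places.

n + g + δ = 0.007 + 0.013 + 0.104 = 0.124.
Golden rule sets MPK = n+g+δ: 0.31·k^(0.31−1) = 0.124, so k_gold = (0.31/0.124)^(1/0.69) ≈ 3.7733.
y_gold = 3.7733^0.31 ≈ 1.5093.

(a) k_gold ≈ 3.773; (b) y_gold ≈ 1.509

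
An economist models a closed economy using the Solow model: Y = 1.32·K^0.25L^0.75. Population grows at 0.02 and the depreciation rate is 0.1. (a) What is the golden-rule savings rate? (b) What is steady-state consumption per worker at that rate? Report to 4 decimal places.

The effective depreciation rate is n + δ = 0.02 + 0.1 = 0.12.
For Cobb-Douglas, s_gold equals capital's share: s_gold = 0.25.
Setting f'(k) = n+δ gives 0.25·1.32·k^(0.25−1) = 0.12, hence k_gold = (0.25·1.32/0.12)^(1/0.75) ≈ 3.8528.
y_gold = 1.32·3.8528^0.25 ≈ 1.8493; c_gold = (1−0.25)·y_gold ≈ 1.3870.

(a) s_gold = 0.2500; (b) c_gold ≈ 1.3870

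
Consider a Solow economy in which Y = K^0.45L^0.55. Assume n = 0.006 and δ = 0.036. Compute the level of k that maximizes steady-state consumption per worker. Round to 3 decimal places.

k_gold ≈ 74.587

n + δ = 0.006 + 0.036 = 0.042.
Maximizing c = f(k) − (n+δ)·k gives f'(k) = n+δ, i.e. 0.45·k^(0.45−1) = 0.042, so k_gold = (0.45/0.042)^(1/0.55) ≈ 74.5865.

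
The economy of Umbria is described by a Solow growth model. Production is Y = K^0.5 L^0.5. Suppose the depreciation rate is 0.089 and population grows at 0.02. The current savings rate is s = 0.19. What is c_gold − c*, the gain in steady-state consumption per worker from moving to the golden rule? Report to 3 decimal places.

The effective depreciation rate is n + δ = 0.02 + 0.089 = 0.109.
Current steady state (s = 0.19): k* = (0.19/0.109)^(1/0.5) ≈ 3.0385, y* = 3.0385^0.5 ≈ 1.7431, c* = (1−0.19)·1.7431 ≈ 1.4119.
Golden rule sets MPK = n+δ: 0.5·k^(0.5−1) = 0.109, so k_gold = (0.5/0.109)^(1/0.5) ≈ 21.0420.
y_gold = 21.0420^0.5 ≈ 4.5872, c_gold = y_gold − 0.109·k_gold ≈ 2.2936.
Gain: Δc = 2.2936 − 1.4119 ≈ 0.8817.

Δc ≈ 0.882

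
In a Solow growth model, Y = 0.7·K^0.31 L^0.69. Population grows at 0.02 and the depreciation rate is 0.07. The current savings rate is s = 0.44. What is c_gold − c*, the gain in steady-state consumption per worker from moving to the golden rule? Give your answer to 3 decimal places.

Δc ≈ 0.036

Break-even investment rate: n + δ = 0.02 + 0.07 = 0.09.
Current steady state (s = 0.44): k* = (0.44·0.7/0.09)^(1/0.69) ≈ 5.9478, y* = 0.7·5.9478^0.31 ≈ 1.2166, c* = (1−0.44)·1.2166 ≈ 0.6813.
Golden rule sets MPK = n+δ: 0.31·0.7·k^(0.31−1) = 0.09, so k_gold = (0.31·0.7/0.09)^(1/0.69) ≈ 3.5805.
y_gold = 0.7·3.5805^0.31 ≈ 1.0395, c_gold = y_gold − 0.09·k_gold ≈ 0.7172.
Gain: Δc = 0.7172 − 0.6813 ≈ 0.0359.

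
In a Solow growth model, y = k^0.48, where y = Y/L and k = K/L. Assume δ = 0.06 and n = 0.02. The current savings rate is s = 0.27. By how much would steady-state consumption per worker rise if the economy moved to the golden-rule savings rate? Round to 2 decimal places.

Δc ≈ 0.47

n + δ = 0.02 + 0.06 = 0.08.
Current steady state (s = 0.27): k* = (0.27/0.08)^(1/0.52) ≈ 10.3732, y* = 10.3732^0.48 ≈ 3.0735, c* = (1−0.27)·3.0735 ≈ 2.2437.
Setting f'(k) = n+δ gives 0.48·k^(0.48−1) = 0.08, hence k_gold = (0.48/0.08)^(1/0.52) ≈ 31.3650.
y_gold = 31.3650^0.48 ≈ 5.2275, c_gold = y_gold − 0.08·k_gold ≈ 2.7183.
Gain: Δc = 2.7183 − 2.2437 ≈ 0.4746.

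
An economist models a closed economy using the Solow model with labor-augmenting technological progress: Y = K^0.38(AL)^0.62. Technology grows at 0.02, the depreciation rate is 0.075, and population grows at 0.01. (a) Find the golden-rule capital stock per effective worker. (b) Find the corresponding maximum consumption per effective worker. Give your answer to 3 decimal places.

(a) k_gold ≈ 7.961; (b) c_gold ≈ 1.364

The effective depreciation rate is n + g + δ = 0.01 + 0.02 + 0.075 = 0.105.
Golden rule sets MPK = n+g+δ: 0.38·k^(0.38−1) = 0.105, so k_gold = (0.38/0.105)^(1/0.62) ≈ 7.9608.
y_gold = 7.9608^0.38 ≈ 2.1997; c_gold = y_gold − 0.105·k_gold ≈ 1.3638.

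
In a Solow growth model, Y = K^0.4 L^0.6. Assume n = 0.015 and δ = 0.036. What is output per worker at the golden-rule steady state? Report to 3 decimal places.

The effective depreciation rate is n + δ = 0.015 + 0.036 = 0.051.
At the golden rule the marginal product of capital equals n+δ: 0.4·k^(0.4−1) = 0.051. Solving, k_gold = (0.4/0.051)^(1/0.6) ≈ 30.9611.
Output: y_gold = k_gold^0.4 = 30.9611^0.4 ≈ 3.9475.

y_gold ≈ 3.948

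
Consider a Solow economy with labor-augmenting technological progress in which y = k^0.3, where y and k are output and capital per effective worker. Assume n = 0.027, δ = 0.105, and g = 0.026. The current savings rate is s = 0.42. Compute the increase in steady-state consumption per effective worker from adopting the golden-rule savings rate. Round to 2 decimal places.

n + g + δ = 0.027 + 0.026 + 0.105 = 0.158.
Current steady state (s = 0.42): k* = (0.42/0.158)^(1/0.7) ≈ 4.0417, y* = 4.0417^0.3 ≈ 1.5204, c* = (1−0.42)·1.5204 ≈ 0.8819.
Setting f'(k) = n+g+δ gives 0.3·k^(0.3−1) = 0.158, hence k_gold = (0.3/0.158)^(1/0.7) ≈ 2.4992.
y_gold = 2.4992^0.3 ≈ 1.3163, c_gold = y_gold − 0.158·k_gold ≈ 0.9214.
Gain: Δc = 0.9214 − 0.8819 ≈ 0.0395.

Δc ≈ 0.04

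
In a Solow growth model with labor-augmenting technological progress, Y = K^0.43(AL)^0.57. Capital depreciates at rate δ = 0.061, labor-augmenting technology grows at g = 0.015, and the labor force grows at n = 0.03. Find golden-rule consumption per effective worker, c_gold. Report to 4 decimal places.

c_gold ≈ 1.6393

Break-even investment rate: n + g + δ = 0.03 + 0.015 + 0.061 = 0.106.
Golden rule sets MPK = n+g+δ: 0.43·k^(0.43−1) = 0.106, so k_gold = (0.43/0.106)^(1/0.57) ≈ 11.6668.
y_gold = 11.6668^0.43 ≈ 2.8760.
c_gold = y_gold − (n+g+δ)·k_gold = 2.8760 − 0.106·11.6668 ≈ 1.6393.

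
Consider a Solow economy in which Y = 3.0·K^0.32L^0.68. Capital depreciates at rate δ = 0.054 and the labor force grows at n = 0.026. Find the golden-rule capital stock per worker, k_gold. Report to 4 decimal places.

k_gold ≈ 38.6395

The effective depreciation rate is n + δ = 0.026 + 0.054 = 0.08.
Setting f'(k) = n+δ gives 0.32·3.0·k^(0.32−1) = 0.08, hence k_gold = (0.32·3.0/0.08)^(1/0.68) ≈ 38.6395.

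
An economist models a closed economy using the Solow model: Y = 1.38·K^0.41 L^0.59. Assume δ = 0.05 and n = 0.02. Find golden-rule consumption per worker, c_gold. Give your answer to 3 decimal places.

c_gold ≈ 3.479

n + δ = 0.02 + 0.05 = 0.07.
Setting f'(k) = n+δ gives 0.41·1.38·k^(0.41−1) = 0.07, hence k_gold = (0.41·1.38/0.07)^(1/0.59) ≈ 34.5339.
y_gold = 1.38·34.5339^0.41 ≈ 5.8960.
c_gold = y_gold − (n+δ)·k_gold = 5.8960 − 0.07·34.5339 ≈ 3.4787.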